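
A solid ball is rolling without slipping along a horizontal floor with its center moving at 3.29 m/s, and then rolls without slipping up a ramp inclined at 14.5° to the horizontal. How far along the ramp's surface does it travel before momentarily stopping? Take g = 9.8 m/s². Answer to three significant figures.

For this body I = (2/5)MR², i.e. k = I/(MR²) = 0.4.
Since it rolls without slipping, ω = v/R and KE = ½Mv² + ½Iω² = ½(1+k)Mv² = (7/10)Mv².
Setting this equal to Mgh gives the vertical rise h = (1+k)v₀²/(2g) = 1.4×3.29²/(2×9.8) = 0.7731 m.
Along the incline, d = h/sinθ = 0.7731/sin14.5° ≈ 3.09 m.

d ≈ 3.09 m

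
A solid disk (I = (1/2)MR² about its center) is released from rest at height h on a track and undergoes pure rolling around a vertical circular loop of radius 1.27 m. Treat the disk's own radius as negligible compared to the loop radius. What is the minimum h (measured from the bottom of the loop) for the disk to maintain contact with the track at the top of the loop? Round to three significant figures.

h_min ≈ 3.49 m

Here I = (1/2)MR², so the shape factor k = I/(MR²) = 0.5.
At the top of the loop, the minimum-contact condition is Mg = Mv_top²/r, so v_top² = gr.
With ω = v/R, the kinetic energy at speed v is ½(1+k)Mv² = (3/4)Mv².
Energy conservation from release (height h) to the top (height 2r): Mgh = Mg(2r) + (3/4)M·gr.
Thus h_min = 2r + (1+k)r/2 = r(2 + 1.5/2) = 1.27 × 2.75 ≈ 3.49 m.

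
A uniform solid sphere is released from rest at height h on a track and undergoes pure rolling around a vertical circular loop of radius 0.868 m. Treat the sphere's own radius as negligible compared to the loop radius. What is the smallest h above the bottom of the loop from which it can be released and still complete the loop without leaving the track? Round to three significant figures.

For this body I = (2/5)MR², i.e. k = I/(MR²) = 0.4.
At the top, contact is just lost when gravity alone supplies the centripetal force: Mg = Mv_top²/r, i.e. v_top² = gr.
With ω = v/R, the kinetic energy at speed v is ½(1+k)Mv² = (7/10)Mv².
Energy conservation from release (height h) to the top (height 2r): Mgh = Mg(2r) + (7/10)M·gr.
Thus h_min = 2r + (1+k)r/2 = r(2 + 1.4/2) = 0.868 × 2.7 ≈ 2.34 m.

h_min ≈ 2.34 m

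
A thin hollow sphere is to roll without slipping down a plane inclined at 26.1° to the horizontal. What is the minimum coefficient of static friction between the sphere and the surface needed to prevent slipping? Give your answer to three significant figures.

μ_min ≈ 0.196

With I = (2/3)MR², the ratio k = I/(MR²) is 2/3.
Along the incline Mg sinθ − f = Ma, and torque about the center fR = Iα = kMR²(a/R) gives f = kMa.
These give a = g sinθ/(1+k) and the required friction f = kMg sinθ/(1+k).
With N = Mg cosθ, the no-slip condition f ≤ μN gives μ_min = f/N = k tanθ/(1+k).
μ_min = (2/3) × tan26.1° / 1.667 ≈ 0.196.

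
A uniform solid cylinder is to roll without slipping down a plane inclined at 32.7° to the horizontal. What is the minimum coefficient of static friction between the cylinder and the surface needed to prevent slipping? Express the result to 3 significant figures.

For this body I = (1/2)MR², i.e. k = I/(MR²) = 0.5.
Along the incline Mg sinθ − f = Ma, and torque about the center fR = Iα = kMR²(a/R) gives f = kMa.
These give a = g sinθ/(1+k) and the required friction f = kMg sinθ/(1+k).
With N = Mg cosθ, the no-slip condition f ≤ μN gives μ_min = f/N = k tanθ/(1+k).
μ_min = 0.5 × tan32.7° / 1.5 ≈ 0.214.

μ_min ≈ 0.214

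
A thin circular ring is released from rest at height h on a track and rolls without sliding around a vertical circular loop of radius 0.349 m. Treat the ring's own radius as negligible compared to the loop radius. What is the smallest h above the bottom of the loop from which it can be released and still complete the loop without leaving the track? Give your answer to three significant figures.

h_min ≈ 1.05 m

Here I = MR², so the shape factor k = I/(MR²) = 1.
At the top of the loop, the minimum-contact condition is Mg = Mv_top²/r, so v_top² = gr.
With ω = v/R, the kinetic energy at speed v is ½(1+k)Mv² = Mv².
Energy conservation from release (height h) to the top (height 2r): Mgh = Mg(2r) + M·gr.
Thus h_min = 2r + (1+k)r/2 = r(2 + 2/2) = 0.349 × 3 ≈ 1.05 m.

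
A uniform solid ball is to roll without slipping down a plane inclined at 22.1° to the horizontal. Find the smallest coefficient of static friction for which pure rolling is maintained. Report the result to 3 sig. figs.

The moment of inertia is (2/5)MR², giving k ≡ I/(MR²) = 0.4.
Along the incline Mg sinθ − f = Ma, and torque about the center fR = Iα = kMR²(a/R) gives f = kMa.
These give a = g sinθ/(1+k) and the required friction f = kMg sinθ/(1+k).
With N = Mg cosθ, the no-slip condition f ≤ μN gives μ_min = f/N = k tanθ/(1+k).
μ_min = 0.4 × tan22.1° / 1.4 ≈ 0.116.

μ_min ≈ 0.116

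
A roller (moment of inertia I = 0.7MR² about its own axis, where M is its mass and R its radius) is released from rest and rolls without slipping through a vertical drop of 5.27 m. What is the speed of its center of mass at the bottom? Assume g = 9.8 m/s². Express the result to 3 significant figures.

With I = 0.7MR², the ratio k = I/(MR²) is 0.7.
Pure rolling means v = ωR; then KE = ½Mv² + ½I(v/R)² = ½(1+k)Mv² = (17/20)Mv².
Setting Mgh = (17/20)Mv² gives v = √(2gh/(1+k)) = √(2·9.8·5.27/1.7) ≈ 7.79 m/s.

v ≈ 7.79 m/s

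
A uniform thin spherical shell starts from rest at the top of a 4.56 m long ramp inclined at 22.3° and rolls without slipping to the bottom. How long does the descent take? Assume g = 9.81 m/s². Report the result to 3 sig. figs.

With I = (2/3)MR², the ratio k = I/(MR²) is 2/3.
Newton's second law down the slope: Mg sinθ − f = Ma. The torque equation fR = Iα (with α = a/R) gives f = kMa.
Hence a = g sinθ/(1+k) = 9.81×sin22.3°/1.667 = 2.233 m/s².
Starting from rest, L = ½at², so t = √(2L/a) = √(2×4.56/2.233) ≈ 2.02 s.

t ≈ 2.02 s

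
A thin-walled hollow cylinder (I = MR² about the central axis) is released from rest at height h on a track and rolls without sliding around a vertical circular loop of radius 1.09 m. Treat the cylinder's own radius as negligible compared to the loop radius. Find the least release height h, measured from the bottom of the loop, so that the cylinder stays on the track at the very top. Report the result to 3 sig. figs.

The moment of inertia is MR², giving k ≡ I/(MR²) = 1.
At the top, contact is just lost when gravity alone supplies the centripetal force: Mg = Mv_top²/r, i.e. v_top² = gr.
With ω = v/R, the kinetic energy at speed v is ½(1+k)Mv² = Mv².
Energy conservation from release (height h) to the top (height 2r): Mgh = Mg(2r) + M·gr.
Thus h_min = 2r + (1+k)r/2 = r(2 + 2/2) = 1.09 × 3 ≈ 3.27 m.

h_min ≈ 3.27 m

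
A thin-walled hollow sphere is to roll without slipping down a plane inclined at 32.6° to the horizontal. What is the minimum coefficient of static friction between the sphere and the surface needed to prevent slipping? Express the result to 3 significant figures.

μ_min ≈ 0.256

The moment of inertia is (2/3)MR², giving k ≡ I/(MR²) = 2/3.
Translational: Mg sinθ − f = Ma. Rotational about the CM: fR = Iα = kMRa, so f = kMa.
These give a = g sinθ/(1+k) and the required friction f = kMg sinθ/(1+k).
The normal force is N = Mg cosθ, so μ_min = f/N = k tanθ/(1+k).
μ_min = (2/3) × tan32.6° / 1.667 ≈ 0.256.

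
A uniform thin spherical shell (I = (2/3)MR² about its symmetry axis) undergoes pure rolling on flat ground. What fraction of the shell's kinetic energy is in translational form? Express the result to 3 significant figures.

With I = (2/3)MR², the ratio k = I/(MR²) is 2/3.
Since ω = v/R, the translational part is ½Mv² and the rotational part is ½I(v/R)² = ½kMv²; the total is ½(1+k)Mv².
The translational fraction is therefore 1/(1+k) = 1/1.667 ≈ 0.600.

fraction ≈ 0.600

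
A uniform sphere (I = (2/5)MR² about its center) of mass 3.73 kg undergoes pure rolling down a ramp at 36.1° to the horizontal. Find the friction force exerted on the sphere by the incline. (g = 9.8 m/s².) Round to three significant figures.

Here I = (2/5)MR², so the shape factor k = I/(MR²) = 0.4.
Translational: Mg sinθ − f = Ma. Rotational about the CM: fR = Iα = kMRa, so f = kMa.
Combining, a = g sinθ/(1+k) and f = kMa = kMg sinθ/(1+k).
f = 0.4 × 3.73 × 9.8 × sin36.1° / 1.4 ≈ 6.15 N.

f ≈ 6.15 N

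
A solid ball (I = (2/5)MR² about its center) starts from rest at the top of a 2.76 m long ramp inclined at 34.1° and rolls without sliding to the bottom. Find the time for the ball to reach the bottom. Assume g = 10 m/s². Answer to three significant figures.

t ≈ 1.17 s

The moment of inertia is (2/5)MR², giving k ≡ I/(MR²) = 0.4.
Newton's second law down the slope: Mg sinθ − f = Ma. The torque equation fR = Iα (with α = a/R) gives f = kMa.
Hence a = g sinθ/(1+k) = 10×sin34.1°/1.4 = 4.005 m/s².
Starting from rest, L = ½at², so t = √(2L/a) = √(2×2.76/4.005) ≈ 1.17 s.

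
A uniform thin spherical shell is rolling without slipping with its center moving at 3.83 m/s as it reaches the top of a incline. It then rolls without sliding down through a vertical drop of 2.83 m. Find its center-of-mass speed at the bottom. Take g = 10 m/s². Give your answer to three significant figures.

v ≈ 6.97 m/s

For this body I = (2/3)MR², i.e. k = I/(MR²) = 2/3.
Rolling without slipping gives ω = v/R, so the total kinetic energy is ½Mv² + ½Iω² = ½(1+k)Mv² = (5/6)Mv².
Energy conservation: (5/6)Mv₀² + Mgh = (5/6)Mv², so v² = v₀² + 2gh/(1+k).
v = √(3.83² + 2×10×2.83/1.667) = √48.63 ≈ 6.97 m/s.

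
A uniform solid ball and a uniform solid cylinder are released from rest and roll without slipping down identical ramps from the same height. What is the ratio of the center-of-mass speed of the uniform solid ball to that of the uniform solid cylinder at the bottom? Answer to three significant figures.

Each satisfies Mgh = ½(1+k)Mv² with k = I/(MR²), so v ∝ 1/√(1+k).
For the uniform solid ball k = 0.4; for the uniform solid cylinder k = 0.5.
v₁/v₂ = √((1+k₂)/(1+k₁)) = √(1.5/1.4) ≈ 1.04.

v_ratio ≈ 1.04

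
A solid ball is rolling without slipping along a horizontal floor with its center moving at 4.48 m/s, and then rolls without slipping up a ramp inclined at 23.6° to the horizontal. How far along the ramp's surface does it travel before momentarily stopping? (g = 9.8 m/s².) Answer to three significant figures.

For this body I = (2/5)MR², i.e. k = I/(MR²) = 0.4.
The rolling condition ω = v/R makes the rotational term ½I(v/R)² = ½kMv², so KE_total = ½(1+k)Mv² = (7/10)Mv².
Setting this equal to Mgh gives the vertical rise h = (1+k)v₀²/(2g) = 1.4×4.48²/(2×9.8) = 1.434 m.
The distance along the slope is d = h/sinθ = 1.434/sin23.6° ≈ 3.58 m.

d ≈ 3.58 m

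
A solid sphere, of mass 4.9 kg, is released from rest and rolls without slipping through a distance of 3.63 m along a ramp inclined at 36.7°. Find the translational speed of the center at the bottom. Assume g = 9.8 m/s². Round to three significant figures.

v ≈ 5.51 m/s

With I = (2/5)MR², the ratio k = I/(MR²) is 0.4.
The rolling condition ω = v/R makes the rotational term ½I(v/R)² = ½kMv², so KE_total = ½(1+k)Mv² = (7/10)Mv².
The vertical drop is h = L sinθ = 3.63 × sin36.7° = 2.169 m.
Energy conservation: Mgh = (7/10)Mv², so v = √(2gh/(1+k)) = √(2 × 9.8 × 2.169 / 1.4) ≈ 5.51 m/s.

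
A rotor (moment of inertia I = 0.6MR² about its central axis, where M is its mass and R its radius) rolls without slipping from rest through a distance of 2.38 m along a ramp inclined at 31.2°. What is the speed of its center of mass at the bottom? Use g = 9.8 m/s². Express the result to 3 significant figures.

v ≈ 3.89 m/s

For this body I = 0.6MR², i.e. k = I/(MR²) = 0.6.
Pure rolling means v = ωR; then KE = ½Mv² + ½I(v/R)² = ½(1+k)Mv² = (4/5)Mv².
The vertical drop is h = L sinθ = 2.38 × sin31.2° = 1.233 m.
Energy conservation: Mgh = (4/5)Mv², so v = √(2gh/(1+k)) = √(2 × 9.8 × 1.233 / 1.6) ≈ 3.89 m/s.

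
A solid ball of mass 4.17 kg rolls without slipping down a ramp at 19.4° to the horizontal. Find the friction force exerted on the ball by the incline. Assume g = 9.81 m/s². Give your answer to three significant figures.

f ≈ 3.88 N

Here I = (2/5)MR², so the shape factor k = I/(MR²) = 0.4.
Along the incline Mg sinθ − f = Ma, and torque about the center fR = Iα = kMR²(a/R) gives f = kMa.
Combining, a = g sinθ/(1+k) and f = kMa = kMg sinθ/(1+k).
f = 0.4 × 4.17 × 9.81 × sin19.4° / 1.4 ≈ 3.88 N.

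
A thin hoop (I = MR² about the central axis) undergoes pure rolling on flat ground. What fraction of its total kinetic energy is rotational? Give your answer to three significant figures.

fraction ≈ 0.500

The moment of inertia is MR², giving k ≡ I/(MR²) = 1.
Since ω = v/R, the translational part is ½Mv² and the rotational part is ½I(v/R)² = ½kMv²; the total is ½(1+k)Mv².
The rotational fraction is therefore k/(1+k) = 1/2 ≈ 0.500.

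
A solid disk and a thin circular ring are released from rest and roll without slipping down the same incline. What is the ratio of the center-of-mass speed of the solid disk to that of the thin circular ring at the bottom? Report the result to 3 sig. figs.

v_ratio ≈ 1.15

Each satisfies Mgh = ½(1+k)Mv² with k = I/(MR²), so v ∝ 1/√(1+k).
For the solid disk k = 0.5; for the thin circular ring k = 1.
v₁/v₂ = √((1+k₂)/(1+k₁)) = √(2/1.5) ≈ 1.15.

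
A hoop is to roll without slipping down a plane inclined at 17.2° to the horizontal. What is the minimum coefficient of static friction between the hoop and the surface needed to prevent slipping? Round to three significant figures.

The moment of inertia is MR², giving k ≡ I/(MR²) = 1.
Translational: Mg sinθ − f = Ma. Rotational about the CM: fR = Iα = kMRa, so f = kMa.
These give a = g sinθ/(1+k) and the required friction f = kMg sinθ/(1+k).
The normal force is N = Mg cosθ, so μ_min = f/N = k tanθ/(1+k).
μ_min = 1 × tan17.2° / 2 ≈ 0.155.

μ_min ≈ 0.155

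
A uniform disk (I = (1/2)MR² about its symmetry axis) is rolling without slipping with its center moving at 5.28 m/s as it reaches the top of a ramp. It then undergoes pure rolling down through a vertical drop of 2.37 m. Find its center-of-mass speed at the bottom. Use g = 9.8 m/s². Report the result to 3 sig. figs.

v ≈ 7.67 m/s

Here I = (1/2)MR², so the shape factor k = I/(MR²) = 0.5.
Pure rolling means v = ωR; then KE = ½Mv² + ½I(v/R)² = ½(1+k)Mv² = (3/4)Mv².
Energy conservation: (3/4)Mv₀² + Mgh = (3/4)Mv², so v² = v₀² + 2gh/(1+k).
v = √(5.28² + 2×9.8×2.37/1.5) = √58.85 ≈ 7.67 m/s.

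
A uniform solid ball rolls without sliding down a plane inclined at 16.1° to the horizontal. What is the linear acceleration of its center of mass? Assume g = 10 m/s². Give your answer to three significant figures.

With I = (2/5)MR², the ratio k = I/(MR²) is 0.4.
Along the incline Mg sinθ − f = Ma, and torque about the center fR = Iα = kMR²(a/R) gives f = kMa.
Eliminating f: Mg sinθ = (1+k)Ma, so a = g sinθ/(1+k) = 10 × sin16.1° / 1.4 ≈ 1.98 m/s².

a ≈ 1.98 m/s²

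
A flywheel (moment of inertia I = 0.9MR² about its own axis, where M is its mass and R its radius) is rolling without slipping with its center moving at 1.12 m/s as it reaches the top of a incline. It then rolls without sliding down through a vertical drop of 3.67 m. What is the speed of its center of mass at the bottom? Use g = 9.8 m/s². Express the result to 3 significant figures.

Here I = 0.9MR², so the shape factor k = I/(MR²) = 0.9.
Rolling without slipping gives ω = v/R, so the total kinetic energy is ½Mv² + ½Iω² = ½(1+k)Mv² = (19/20)Mv².
Conserving energy between top and bottom: (19/20)Mv² = (19/20)Mv₀² + Mgh, hence v² = v₀² + 2gh/(1+k).
v = √(1.12² + 2×9.8×3.67/1.9) = √39.11 ≈ 6.25 m/s.

v ≈ 6.25 m/s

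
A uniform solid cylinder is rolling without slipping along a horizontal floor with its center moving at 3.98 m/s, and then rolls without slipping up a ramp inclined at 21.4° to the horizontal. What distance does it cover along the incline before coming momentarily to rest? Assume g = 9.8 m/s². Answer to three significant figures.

d ≈ 3.32 m

The moment of inertia is (1/2)MR², giving k ≡ I/(MR²) = 0.5.
Since it rolls without slipping, ω = v/R and KE = ½Mv² + ½Iω² = ½(1+k)Mv² = (3/4)Mv².
Setting this equal to Mgh gives the vertical rise h = (1+k)v₀²/(2g) = 1.5×3.98²/(2×9.8) = 1.212 m.
The distance along the slope is d = h/sinθ = 1.212/sin21.4° ≈ 3.32 m.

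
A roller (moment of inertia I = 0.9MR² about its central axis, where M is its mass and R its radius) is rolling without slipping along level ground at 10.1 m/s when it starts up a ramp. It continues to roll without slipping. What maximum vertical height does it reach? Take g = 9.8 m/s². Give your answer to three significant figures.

For this body I = 0.9MR², i.e. k = I/(MR²) = 0.9.
The rolling condition ω = v/R makes the rotational term ½I(v/R)² = ½kMv², so KE_total = ½(1+k)Mv² = (19/20)Mv².
All of this converts to potential energy at the highest point: (19/20)Mv₀² = Mgh.
Thus h = (1+k)v₀²/(2g) = 1.9 × 10.1² / (2 × 9.8) ≈ 9.89 m.

h ≈ 9.89 m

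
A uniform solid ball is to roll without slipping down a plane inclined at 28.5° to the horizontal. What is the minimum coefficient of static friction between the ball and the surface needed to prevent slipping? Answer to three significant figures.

Here I = (2/5)MR², so the shape factor k = I/(MR²) = 0.4.
Newton's second law down the slope: Mg sinθ − f = Ma. The torque equation fR = Iα (with α = a/R) gives f = kMa.
These give a = g sinθ/(1+k) and the required friction f = kMg sinθ/(1+k).
With N = Mg cosθ, the no-slip condition f ≤ μN gives μ_min = f/N = k tanθ/(1+k).
μ_min = 0.4 × tan28.5° / 1.4 ≈ 0.155.

μ_min ≈ 0.155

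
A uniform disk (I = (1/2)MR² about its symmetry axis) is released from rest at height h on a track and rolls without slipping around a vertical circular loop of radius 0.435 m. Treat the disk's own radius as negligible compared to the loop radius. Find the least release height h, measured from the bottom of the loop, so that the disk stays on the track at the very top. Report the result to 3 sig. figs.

For this body I = (1/2)MR², i.e. k = I/(MR²) = 0.5.
At the top of the loop, the minimum-contact condition is Mg = Mv_top²/r, so v_top² = gr.
With ω = v/R, the kinetic energy at speed v is ½(1+k)Mv² = (3/4)Mv².
Energy conservation from release (height h) to the top (height 2r): Mgh = Mg(2r) + (3/4)M·gr.
Thus h_min = 2r + (1+k)r/2 = r(2 + 1.5/2) = 0.435 × 2.75 ≈ 1.20 m.

h_min ≈ 1.20 m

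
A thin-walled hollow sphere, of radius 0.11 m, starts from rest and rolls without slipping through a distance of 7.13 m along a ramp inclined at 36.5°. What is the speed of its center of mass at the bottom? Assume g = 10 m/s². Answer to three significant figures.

v ≈ 7.13 m/s

Here I = (2/3)MR², so the shape factor k = I/(MR²) = 2/3.
Rolling without slipping gives ω = v/R, so the total kinetic energy is ½Mv² + ½Iω² = ½(1+k)Mv² = (5/6)Mv².
The vertical drop is h = L sinθ = 7.13 × sin36.5° = 4.241 m.
Energy conservation: Mgh = (5/6)Mv², so v = √(2gh/(1+k)) = √(2 × 10 × 4.241 / 1.667) ≈ 7.13 m/s.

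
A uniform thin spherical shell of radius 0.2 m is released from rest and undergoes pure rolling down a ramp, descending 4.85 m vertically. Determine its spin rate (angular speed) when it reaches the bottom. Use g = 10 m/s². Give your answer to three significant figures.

ω ≈ 38.1 rad/s

For this body I = (2/3)MR², i.e. k = I/(MR²) = 2/3.
Pure rolling means v = ωR; then KE = ½Mv² + ½I(v/R)² = ½(1+k)Mv² = (5/6)Mv².
Energy conservation Mgh = ½(1+k)Mv² gives v = √(2gh/(1+k)) = √(2 × 10 × 4.85 / 1.667) = 7.629 m/s.
The angular speed follows from ω = v/R = 7.629/0.2 ≈ 38.1 rad/s.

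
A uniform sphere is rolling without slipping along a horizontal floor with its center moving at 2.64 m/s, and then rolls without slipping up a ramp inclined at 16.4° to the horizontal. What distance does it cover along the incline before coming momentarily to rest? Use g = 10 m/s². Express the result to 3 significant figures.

Here I = (2/5)MR², so the shape factor k = I/(MR²) = 0.4.
Since it rolls without slipping, ω = v/R and KE = ½Mv² + ½Iω² = ½(1+k)Mv² = (7/10)Mv².
Setting this equal to Mgh gives the vertical rise h = (1+k)v₀²/(2g) = 1.4×2.64²/(2×10) = 0.4879 m.
Along the incline, d = h/sinθ = 0.4879/sin16.4° ≈ 1.73 m.

d ≈ 1.73 m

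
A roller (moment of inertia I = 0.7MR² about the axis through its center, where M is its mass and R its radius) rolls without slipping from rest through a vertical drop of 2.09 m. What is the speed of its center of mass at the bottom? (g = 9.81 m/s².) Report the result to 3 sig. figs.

v ≈ 4.91 m/s

With I = 0.7MR², the ratio k = I/(MR²) is 0.7.
The rolling condition ω = v/R makes the rotational term ½I(v/R)² = ½kMv², so KE_total = ½(1+k)Mv² = (17/20)Mv².
Setting Mgh = (17/20)Mv² gives v = √(2gh/(1+k)) = √(2·9.81·2.09/1.7) ≈ 4.91 m/s.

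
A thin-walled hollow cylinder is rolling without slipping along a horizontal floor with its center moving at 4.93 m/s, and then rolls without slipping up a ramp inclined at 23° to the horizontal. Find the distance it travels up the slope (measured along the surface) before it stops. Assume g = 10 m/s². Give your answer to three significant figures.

d ≈ 6.22 m

For this body I = MR², i.e. k = I/(MR²) = 1.
Pure rolling means v = ωR; then KE = ½Mv² + ½I(v/R)² = ½(1+k)Mv² = Mv².
Setting this equal to Mgh gives the vertical rise h = (1+k)v₀²/(2g) = 2×4.93²/(2×10) = 2.43 m.
The distance along the slope is d = h/sinθ = 2.43/sin23° ≈ 6.22 m.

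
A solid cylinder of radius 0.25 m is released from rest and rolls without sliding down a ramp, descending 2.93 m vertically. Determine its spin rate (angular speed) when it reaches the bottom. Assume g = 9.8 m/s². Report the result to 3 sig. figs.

For this body I = (1/2)MR², i.e. k = I/(MR²) = 0.5.
Since it rolls without slipping, ω = v/R and KE = ½Mv² + ½Iω² = ½(1+k)Mv² = (3/4)Mv².
Energy conservation Mgh = ½(1+k)Mv² gives v = √(2gh/(1+k)) = √(2 × 9.8 × 2.93 / 1.5) = 6.188 m/s.
Then ω = v/R = 6.188 / 0.25 ≈ 24.8 rad/s.

ω ≈ 24.8 rad/s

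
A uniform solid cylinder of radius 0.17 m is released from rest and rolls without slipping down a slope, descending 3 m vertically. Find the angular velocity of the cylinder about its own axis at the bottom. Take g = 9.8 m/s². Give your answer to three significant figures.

ω ≈ 36.8 rad/s

The moment of inertia is (1/2)MR², giving k ≡ I/(MR²) = 0.5.
Rolling without slipping gives ω = v/R, so the total kinetic energy is ½Mv² + ½Iω² = ½(1+k)Mv² = (3/4)Mv².
Energy conservation Mgh = ½(1+k)Mv² gives v = √(2gh/(1+k)) = √(2 × 9.8 × 3 / 1.5) = 6.261 m/s.
Then ω = v/R = 6.261 / 0.17 ≈ 36.8 rad/s.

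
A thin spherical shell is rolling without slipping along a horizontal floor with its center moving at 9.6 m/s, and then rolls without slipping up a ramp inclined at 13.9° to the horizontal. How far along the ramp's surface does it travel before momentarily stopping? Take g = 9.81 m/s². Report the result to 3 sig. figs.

For this body I = (2/3)MR², i.e. k = I/(MR²) = 2/3.
Pure rolling means v = ωR; then KE = ½Mv² + ½I(v/R)² = ½(1+k)Mv² = (5/6)Mv².
Setting this equal to Mgh gives the vertical rise h = (1+k)v₀²/(2g) = 1.667×9.6²/(2×9.81) = 7.829 m.
Along the incline, d = h/sinθ = 7.829/sin13.9° ≈ 32.6 m.

d ≈ 32.6 m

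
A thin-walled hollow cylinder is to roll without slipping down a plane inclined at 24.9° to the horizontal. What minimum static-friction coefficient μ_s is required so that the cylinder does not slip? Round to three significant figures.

With I = MR², the ratio k = I/(MR²) is 1.
Newton's second law down the slope: Mg sinθ − f = Ma. The torque equation fR = Iα (with α = a/R) gives f = kMa.
These give a = g sinθ/(1+k) and the required friction f = kMg sinθ/(1+k).
The normal force is N = Mg cosθ, so μ_min = f/N = k tanθ/(1+k).
μ_min = 1 × tan24.9° / 2 ≈ 0.232.

μ_min ≈ 0.232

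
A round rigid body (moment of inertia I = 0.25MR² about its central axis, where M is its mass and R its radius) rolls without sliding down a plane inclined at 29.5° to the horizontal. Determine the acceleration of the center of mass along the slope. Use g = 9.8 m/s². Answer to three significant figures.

a ≈ 3.86 m/s²

With I = 0.25MR², the ratio k = I/(MR²) is 0.25.
Newton's second law down the slope: Mg sinθ − f = Ma. The torque equation fR = Iα (with α = a/R) gives f = kMa.
Eliminating f: Mg sinθ = (1+k)Ma, so a = g sinθ/(1+k) = 9.8 × sin29.5° / 1.25 ≈ 3.86 m/s².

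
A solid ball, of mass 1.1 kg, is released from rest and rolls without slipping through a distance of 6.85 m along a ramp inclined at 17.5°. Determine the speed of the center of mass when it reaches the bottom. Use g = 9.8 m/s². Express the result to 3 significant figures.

Here I = (2/5)MR², so the shape factor k = I/(MR²) = 0.4.
Since it rolls without slipping, ω = v/R and KE = ½Mv² + ½Iω² = ½(1+k)Mv² = (7/10)Mv².
The vertical drop is h = L sinθ = 6.85 × sin17.5° = 2.06 m.
Energy conservation: Mgh = (7/10)Mv², so v = √(2gh/(1+k)) = √(2 × 9.8 × 2.06 / 1.4) ≈ 5.37 m/s.

v ≈ 5.37 m/s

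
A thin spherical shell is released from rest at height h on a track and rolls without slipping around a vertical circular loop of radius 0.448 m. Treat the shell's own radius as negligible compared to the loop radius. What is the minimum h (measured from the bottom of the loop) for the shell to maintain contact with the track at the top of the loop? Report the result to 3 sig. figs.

With I = (2/3)MR², the ratio k = I/(MR²) is 2/3.
At the top, contact is just lost when gravity alone supplies the centripetal force: Mg = Mv_top²/r, i.e. v_top² = gr.
With ω = v/R, the kinetic energy at speed v is ½(1+k)Mv² = (5/6)Mv².
Energy conservation from release (height h) to the top (height 2r): Mgh = Mg(2r) + (5/6)M·gr.
Thus h_min = 2r + (1+k)r/2 = r(2 + 1.667/2) = 0.448 × 2.833 ≈ 1.27 m.

h_min ≈ 1.27 m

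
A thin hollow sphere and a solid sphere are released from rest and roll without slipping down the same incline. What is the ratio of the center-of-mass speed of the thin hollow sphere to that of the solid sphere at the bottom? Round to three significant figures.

Each satisfies Mgh = ½(1+k)Mv² with k = I/(MR²), so v ∝ 1/√(1+k).
For the thin hollow sphere k = 2/3; for the solid sphere k = 0.4.
v₁/v₂ = √((1+k₂)/(1+k₁)) = √(1.4/1.667) ≈ 0.917.

v_ratio ≈ 0.917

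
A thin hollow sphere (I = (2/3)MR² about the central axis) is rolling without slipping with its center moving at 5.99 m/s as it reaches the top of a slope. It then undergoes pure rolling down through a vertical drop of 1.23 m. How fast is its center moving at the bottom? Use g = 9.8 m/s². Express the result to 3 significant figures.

The moment of inertia is (2/3)MR², giving k ≡ I/(MR²) = 2/3.
Pure rolling means v = ωR; then KE = ½Mv² + ½I(v/R)² = ½(1+k)Mv² = (5/6)Mv².
Conserving energy between top and bottom: (5/6)Mv² = (5/6)Mv₀² + Mgh, hence v² = v₀² + 2gh/(1+k).
v = √(5.99² + 2×9.8×1.23/1.667) = √50.34 ≈ 7.10 m/s.

v ≈ 7.10 m/s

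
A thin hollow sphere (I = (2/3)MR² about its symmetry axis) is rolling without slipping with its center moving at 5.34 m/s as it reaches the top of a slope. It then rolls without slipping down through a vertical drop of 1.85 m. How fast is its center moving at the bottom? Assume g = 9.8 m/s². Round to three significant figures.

v ≈ 7.09 m/s

For this body I = (2/3)MR², i.e. k = I/(MR²) = 2/3.
The rolling condition ω = v/R makes the rotational term ½I(v/R)² = ½kMv², so KE_total = ½(1+k)Mv² = (5/6)Mv².
Conserving energy between top and bottom: (5/6)Mv² = (5/6)Mv₀² + Mgh, hence v² = v₀² + 2gh/(1+k).
v = √(5.34² + 2×9.8×1.85/1.667) = √50.27 ≈ 7.09 m/s.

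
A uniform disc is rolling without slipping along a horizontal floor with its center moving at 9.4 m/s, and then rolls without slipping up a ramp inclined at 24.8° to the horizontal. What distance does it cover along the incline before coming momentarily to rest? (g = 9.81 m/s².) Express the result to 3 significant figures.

Here I = (1/2)MR², so the shape factor k = I/(MR²) = 0.5.
Rolling without slipping gives ω = v/R, so the total kinetic energy is ½Mv² + ½Iω² = ½(1+k)Mv² = (3/4)Mv².
Setting this equal to Mgh gives the vertical rise h = (1+k)v₀²/(2g) = 1.5×9.4²/(2×9.81) = 6.755 m.
Along the incline, d = h/sinθ = 6.755/sin24.8° ≈ 16.1 m.

d ≈ 16.1 m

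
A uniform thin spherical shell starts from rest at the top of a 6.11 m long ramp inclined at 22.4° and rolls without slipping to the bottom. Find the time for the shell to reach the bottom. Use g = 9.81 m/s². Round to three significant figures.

t ≈ 2.33 s

For this body I = (2/3)MR², i.e. k = I/(MR²) = 2/3.
Newton's second law down the slope: Mg sinθ − f = Ma. The torque equation fR = Iα (with α = a/R) gives f = kMa.
Hence a = g sinθ/(1+k) = 9.81×sin22.4°/1.667 = 2.243 m/s².
Starting from rest, L = ½at², so t = √(2L/a) = √(2×6.11/2.243) ≈ 2.33 s.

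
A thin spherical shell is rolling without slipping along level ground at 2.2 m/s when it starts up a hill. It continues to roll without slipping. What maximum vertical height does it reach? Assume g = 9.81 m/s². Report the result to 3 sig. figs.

h ≈ 0.411 m

For this body I = (2/3)MR², i.e. k = I/(MR²) = 2/3.
Since it rolls without slipping, ω = v/R and KE = ½Mv² + ½Iω² = ½(1+k)Mv² = (5/6)Mv².
At the top the kinetic energy is zero, so (5/6)Mv₀² = Mgh.
Thus h = (1+k)v₀²/(2g) = 1.667 × 2.2² / (2 × 9.81) ≈ 0.411 m.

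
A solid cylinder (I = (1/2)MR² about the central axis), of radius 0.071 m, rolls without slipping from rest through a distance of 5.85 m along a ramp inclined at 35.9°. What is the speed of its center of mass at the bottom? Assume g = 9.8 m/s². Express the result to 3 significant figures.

v ≈ 6.69 m/s

For this body I = (1/2)MR², i.e. k = I/(MR²) = 0.5.
Pure rolling means v = ωR; then KE = ½Mv² + ½I(v/R)² = ½(1+k)Mv² = (3/4)Mv².
The vertical drop is h = L sinθ = 5.85 × sin35.9° = 3.43 m.
Setting Mgh = (3/4)Mv² gives v = √(2gh/(1+k)) = √(2·9.8·3.43/1.5) ≈ 6.69 m/s.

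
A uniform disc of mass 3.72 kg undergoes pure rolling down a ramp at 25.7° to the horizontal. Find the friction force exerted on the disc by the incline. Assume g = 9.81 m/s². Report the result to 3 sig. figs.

With I = (1/2)MR², the ratio k = I/(MR²) is 0.5.
Along the incline Mg sinθ − f = Ma, and torque about the center fR = Iα = kMR²(a/R) gives f = kMa.
Combining, a = g sinθ/(1+k) and f = kMa = kMg sinθ/(1+k).
f = 0.5 × 3.72 × 9.81 × sin25.7° / 1.5 ≈ 5.28 N.

f ≈ 5.28 N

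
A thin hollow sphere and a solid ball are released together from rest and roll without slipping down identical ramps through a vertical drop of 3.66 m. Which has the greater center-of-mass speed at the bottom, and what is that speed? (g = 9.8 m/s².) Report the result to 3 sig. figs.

the solid ball, at v ≈ 7.16 m/s

For rolling without slipping, Mgh = ½(1+k)Mv² where k = I/(MR²), so v = √(2gh/(1+k)).
Thin hollow sphere: k = 2/3, giving v = √(2×9.8×3.66/1.667) = 6.561 m/s.
Solid ball: k = 0.4, giving v = √(2×9.8×3.66/1.4) = 7.158 m/s.
The smaller k wins: the solid ball, at ≈ 7.16 m/s.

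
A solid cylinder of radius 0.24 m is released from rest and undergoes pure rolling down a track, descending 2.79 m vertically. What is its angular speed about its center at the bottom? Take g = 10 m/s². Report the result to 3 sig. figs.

With I = (1/2)MR², the ratio k = I/(MR²) is 0.5.
Since it rolls without slipping, ω = v/R and KE = ½Mv² + ½Iω² = ½(1+k)Mv² = (3/4)Mv².
Energy conservation Mgh = ½(1+k)Mv² gives v = √(2gh/(1+k)) = √(2 × 10 × 2.79 / 1.5) = 6.099 m/s.
Then ω = v/R = 6.099 / 0.24 ≈ 25.4 rad/s.

ω ≈ 25.4 rad/s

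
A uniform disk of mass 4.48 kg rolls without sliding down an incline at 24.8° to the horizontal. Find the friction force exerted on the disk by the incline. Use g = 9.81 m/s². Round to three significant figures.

f ≈ 6.14 N

Here I = (1/2)MR², so the shape factor k = I/(MR²) = 0.5.
Along the incline Mg sinθ − f = Ma, and torque about the center fR = Iα = kMR²(a/R) gives f = kMa.
Combining, a = g sinθ/(1+k) and f = kMa = kMg sinθ/(1+k).
f = 0.5 × 4.48 × 9.81 × sin24.8° / 1.5 ≈ 6.14 N.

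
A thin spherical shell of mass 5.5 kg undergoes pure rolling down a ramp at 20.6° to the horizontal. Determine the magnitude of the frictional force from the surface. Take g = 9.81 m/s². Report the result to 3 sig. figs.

f ≈ 7.59 N

With I = (2/3)MR², the ratio k = I/(MR²) is 2/3.
Newton's second law down the slope: Mg sinθ − f = Ma. The torque equation fR = Iα (with α = a/R) gives f = kMa.
Combining, a = g sinθ/(1+k) and f = kMa = kMg sinθ/(1+k).
f = (2/3) × 5.5 × 9.81 × sin20.6° / 1.667 ≈ 7.59 N.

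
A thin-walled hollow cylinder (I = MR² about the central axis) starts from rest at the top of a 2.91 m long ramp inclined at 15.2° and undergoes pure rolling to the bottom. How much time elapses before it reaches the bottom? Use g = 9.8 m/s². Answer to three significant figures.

With I = MR², the ratio k = I/(MR²) is 1.
Newton's second law down the slope: Mg sinθ − f = Ma. The torque equation fR = Iα (with α = a/R) gives f = kMa.
Hence a = g sinθ/(1+k) = 9.8×sin15.2°/2 = 1.285 m/s².
With constant a from rest, t = √(2L/a) = √(2·2.91/1.285) ≈ 2.13 s.

t ≈ 2.13 s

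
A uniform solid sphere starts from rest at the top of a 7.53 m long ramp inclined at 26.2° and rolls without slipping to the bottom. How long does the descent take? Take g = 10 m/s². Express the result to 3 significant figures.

t ≈ 2.19 s

With I = (2/5)MR², the ratio k = I/(MR²) is 0.4.
Newton's second law down the slope: Mg sinθ − f = Ma. The torque equation fR = Iα (with α = a/R) gives f = kMa.
Hence a = g sinθ/(1+k) = 10×sin26.2°/1.4 = 3.154 m/s².
With constant a from rest, t = √(2L/a) = √(2·7.53/3.154) ≈ 2.19 s.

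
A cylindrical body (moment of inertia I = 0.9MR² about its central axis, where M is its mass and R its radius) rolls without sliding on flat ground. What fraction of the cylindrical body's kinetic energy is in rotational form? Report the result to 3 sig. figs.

With I = 0.9MR², the ratio k = I/(MR²) is 0.9.
With ω = v/R, KE_trans = ½Mv² and KE_rot = ½Iω² = ½kMv², so KE_total = ½(1+k)Mv².
The rotational fraction is therefore k/(1+k) = 0.9/1.9 ≈ 0.474.

fraction ≈ 0.474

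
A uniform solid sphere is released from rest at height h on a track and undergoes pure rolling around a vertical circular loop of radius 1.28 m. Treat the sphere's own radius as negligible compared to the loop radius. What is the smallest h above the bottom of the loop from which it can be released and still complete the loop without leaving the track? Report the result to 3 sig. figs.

The moment of inertia is (2/5)MR², giving k ≡ I/(MR²) = 0.4.
At the top, contact is just lost when gravity alone supplies the centripetal force: Mg = Mv_top²/r, i.e. v_top² = gr.
With ω = v/R, the kinetic energy at speed v is ½(1+k)Mv² = (7/10)Mv².
Energy conservation from release (height h) to the top (height 2r): Mgh = Mg(2r) + (7/10)M·gr.
Thus h_min = 2r + (1+k)r/2 = r(2 + 1.4/2) = 1.28 × 2.7 ≈ 3.46 m.

h_min ≈ 3.46 m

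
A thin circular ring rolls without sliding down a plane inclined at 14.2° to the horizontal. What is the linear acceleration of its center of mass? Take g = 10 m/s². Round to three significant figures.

a ≈ 1.23 m/s²

With I = MR², the ratio k = I/(MR²) is 1.
Along the incline Mg sinθ − f = Ma, and torque about the center fR = Iα = kMR²(a/R) gives f = kMa.
Eliminating f: Mg sinθ = (1+k)Ma, so a = g sinθ/(1+k) = 10 × sin14.2° / 2 ≈ 1.23 m/s².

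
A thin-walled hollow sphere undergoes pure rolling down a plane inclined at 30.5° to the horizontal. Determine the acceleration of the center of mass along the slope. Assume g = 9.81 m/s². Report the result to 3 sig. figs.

a ≈ 2.99 m/s²

The moment of inertia is (2/3)MR², giving k ≡ I/(MR²) = 2/3.
Along the incline Mg sinθ − f = Ma, and torque about the center fR = Iα = kMR²(a/R) gives f = kMa.
Eliminating f: Mg sinθ = (1+k)Ma, so a = g sinθ/(1+k) = 9.81 × sin30.5° / 1.667 ≈ 2.99 m/s².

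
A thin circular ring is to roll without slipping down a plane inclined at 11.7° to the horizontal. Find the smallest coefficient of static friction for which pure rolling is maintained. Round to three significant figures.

The moment of inertia is MR², giving k ≡ I/(MR²) = 1.
Along the incline Mg sinθ − f = Ma, and torque about the center fR = Iα = kMR²(a/R) gives f = kMa.
These give a = g sinθ/(1+k) and the required friction f = kMg sinθ/(1+k).
With N = Mg cosθ, the no-slip condition f ≤ μN gives μ_min = f/N = k tanθ/(1+k).
μ_min = 1 × tan11.7° / 2 ≈ 0.104.

μ_min ≈ 0.104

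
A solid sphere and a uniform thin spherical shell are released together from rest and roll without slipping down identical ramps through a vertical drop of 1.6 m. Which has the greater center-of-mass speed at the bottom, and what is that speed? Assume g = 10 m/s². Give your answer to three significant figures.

the solid sphere, at v ≈ 4.78 m/s

For rolling without slipping, Mgh = ½(1+k)Mv² where k = I/(MR²), so v = √(2gh/(1+k)).
Solid sphere: k = 0.4, giving v = √(2×10×1.6/1.4) = 4.781 m/s.
Uniform thin spherical shell: k = 2/3, giving v = √(2×10×1.6/1.667) = 4.382 m/s.
The smaller k wins: the solid sphere, at ≈ 4.78 m/s.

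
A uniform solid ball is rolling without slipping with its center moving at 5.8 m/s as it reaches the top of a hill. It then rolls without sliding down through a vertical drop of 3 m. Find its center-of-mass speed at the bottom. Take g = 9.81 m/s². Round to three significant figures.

v ≈ 8.70 m/s

The moment of inertia is (2/5)MR², giving k ≡ I/(MR²) = 0.4.
Rolling without slipping gives ω = v/R, so the total kinetic energy is ½Mv² + ½Iω² = ½(1+k)Mv² = (7/10)Mv².
Energy conservation: (7/10)Mv₀² + Mgh = (7/10)Mv², so v² = v₀² + 2gh/(1+k).
v = √(5.8² + 2×9.81×3/1.4) = √75.68 ≈ 8.70 m/s.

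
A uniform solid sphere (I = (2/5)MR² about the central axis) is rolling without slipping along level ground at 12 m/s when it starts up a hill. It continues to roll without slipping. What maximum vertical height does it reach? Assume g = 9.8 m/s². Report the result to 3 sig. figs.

h ≈ 10.3 m

The moment of inertia is (2/5)MR², giving k ≡ I/(MR²) = 0.4.
The rolling condition ω = v/R makes the rotational term ½I(v/R)² = ½kMv², so KE_total = ½(1+k)Mv² = (7/10)Mv².
All of this converts to potential energy at the highest point: (7/10)Mv₀² = Mgh.
Thus h = (1+k)v₀²/(2g) = 1.4 × 12² / (2 × 9.8) ≈ 10.3 m.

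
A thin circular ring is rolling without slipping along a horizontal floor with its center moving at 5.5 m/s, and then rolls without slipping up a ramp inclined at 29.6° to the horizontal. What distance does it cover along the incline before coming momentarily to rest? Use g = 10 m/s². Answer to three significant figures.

With I = MR², the ratio k = I/(MR²) is 1.
Since it rolls without slipping, ω = v/R and KE = ½Mv² + ½Iω² = ½(1+k)Mv² = Mv².
Setting this equal to Mgh gives the vertical rise h = (1+k)v₀²/(2g) = 2×5.5²/(2×10) = 3.025 m.
The distance along the slope is d = h/sinθ = 3.025/sin29.6° ≈ 6.12 m.

d ≈ 6.12 m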